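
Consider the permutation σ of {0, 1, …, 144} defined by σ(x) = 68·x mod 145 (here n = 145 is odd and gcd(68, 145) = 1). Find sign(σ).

Start at x=2: 2 → 136 → 113 → 144 → 77 → 16 → 73 → … (one orbit).
π_68 has 7 disjoint cycles with lengths [28, 28, 28, 28, 28, 4, 1] on {0,…,144}.
7 cycles on 145: each ℓ→(−1)^(ℓ−1), product (−1)^138 = +1.
Check: (68/145) = +1 by Zolotarev.

+1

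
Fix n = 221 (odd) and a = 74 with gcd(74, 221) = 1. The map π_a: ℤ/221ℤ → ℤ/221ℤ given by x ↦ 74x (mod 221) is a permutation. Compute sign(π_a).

-1

Start at x=172: 172 → 131 → 191 → 211 → 144 → 48 → 16 → … (one orbit).
π_74 has 10 disjoint cycles with lengths [48, 48, 48, 48, 16, 3, 3, 3, 3, 1] on {0,…,220}.
sign(π) = (−1)^{n − #cycles} = (−1)^{221−10} = (−1)^211 = -1.
Check: (74/221) = -1 by Zolotarev.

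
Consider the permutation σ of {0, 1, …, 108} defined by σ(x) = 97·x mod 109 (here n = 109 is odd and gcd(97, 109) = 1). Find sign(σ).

Trace 48: π^k(48) = [48, 78, 45, 5, 49, 66, 80] for k=0..6.
The orbit structure of x ↦ 97x mod 109: 5 orbits of sizes [27, 27, 27, 27, 1].
5 cycles on 109: each ℓ→(−1)^(ℓ−1), product (−1)^104 = +1.

+1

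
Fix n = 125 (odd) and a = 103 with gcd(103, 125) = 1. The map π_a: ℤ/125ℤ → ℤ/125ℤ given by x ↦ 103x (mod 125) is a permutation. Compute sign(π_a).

-1

Start at x=68: 68 → 4 → 37 → 61 → 33 → 24 → 97 → … (one orbit).
Decompose π into cycles: lengths [100, 20, 4, 1] (4 cycles, including the fixed point 0).
4 cycles on 125: each ℓ→(−1)^(ℓ−1), product (−1)^121 = -1.
Zolotarev: (103|125) = -1, matching the cycle-count sign.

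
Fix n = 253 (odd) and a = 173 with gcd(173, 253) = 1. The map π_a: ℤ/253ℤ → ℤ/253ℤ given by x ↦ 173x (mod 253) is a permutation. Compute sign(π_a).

-1

Trace 127: π^k(127) = [127, 213, 164, 36, 156, 170, 62] for k=0..6.
Decompose π into cycles: lengths [110, 110, 11, 11, 10, 1] (6 cycles, including the fixed point 0).
253 − 6 = 247 transpositions; sign(π) = (−1)^247 = -1.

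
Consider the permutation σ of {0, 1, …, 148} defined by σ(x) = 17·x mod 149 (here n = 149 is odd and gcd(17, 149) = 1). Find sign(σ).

Orbit of 5 under x↦17x: [5, 85, 104, 129, 107, 31, 80]… (length divides ord_149(17)).
The orbit structure of x ↦ 17x mod 149: 5 orbits of sizes [37, 37, 37, 37, 1].
Σ(ℓ_i−1) = 149−5 = 144; sign = (−1)^144 = +1.

+1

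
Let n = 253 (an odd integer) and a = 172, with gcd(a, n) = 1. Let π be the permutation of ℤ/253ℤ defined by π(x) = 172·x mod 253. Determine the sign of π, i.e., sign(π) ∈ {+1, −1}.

Orbit of 26 under x↦172x: [26, 171, 64, 129, 177, 84, 27]… (length divides ord_253(172)).
Cycle type of π: 110×2 + 22 + 10 + 1; total 5 cycles.
5 cycles on 253: each ℓ→(−1)^(ℓ−1), product (−1)^248 = +1.

+1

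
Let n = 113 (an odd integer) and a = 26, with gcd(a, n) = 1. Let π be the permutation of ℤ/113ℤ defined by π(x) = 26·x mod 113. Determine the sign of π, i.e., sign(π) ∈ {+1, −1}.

Orbit of 32 under x↦26x: [32, 41, 49, 31, 15, 51, 83]… (length divides ord_113(26)).
The orbit structure of x ↦ 26x mod 113: 3 orbits of sizes [56, 56, 1].
sign(π) = (−1)^{n − #cycles} = (−1)^{113−3} = (−1)^110 = +1.
Via Zolotarev, sign(π_{26}) = (26|113) = +1.

+1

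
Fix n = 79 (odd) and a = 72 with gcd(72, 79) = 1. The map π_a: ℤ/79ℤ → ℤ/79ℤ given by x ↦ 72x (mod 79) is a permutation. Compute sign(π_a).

Start at x=23: 23 → 76 → 21 → 11 → 2 → 65 → 19 → … (one orbit).
Cycle lengths of π_72 on ℤ/79ℤ: [39, 39, 1]; 3 cycles in total.
n − c = 79 − 3 = 76; sign = (−1)^76 = +1.
Check: (72/79) = +1 by Zolotarev.

+1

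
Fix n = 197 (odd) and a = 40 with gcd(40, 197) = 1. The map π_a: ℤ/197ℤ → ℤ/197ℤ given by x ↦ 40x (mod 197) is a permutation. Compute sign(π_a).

Orbit of 70 under x↦40x: [70, 42, 104, 23, 132, 158, 16]… (length divides ord_197(40)).
Cycle lengths of π_40 on ℤ/197ℤ: [49, 49, 49, 49, 1]; 5 cycles in total.
sign(π) = (−1)^{n − #cycles} = (−1)^{197−5} = (−1)^192 = +1.
(40|197)_J = +1 (Zolotarev's lemma cross-check).

+1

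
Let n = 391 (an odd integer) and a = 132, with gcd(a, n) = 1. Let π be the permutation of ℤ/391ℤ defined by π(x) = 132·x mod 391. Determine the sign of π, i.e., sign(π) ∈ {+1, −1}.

Start at x=149: 149 → 118 → 327 → 154 → 387 → 254 → 293 → … (one orbit).
Cycle type of π: 44×8 + 22 + 4×4 + 1; total 14 cycles.
Σ(ℓ_i−1) = 391−14 = 377; sign = (−1)^377 = -1.

-1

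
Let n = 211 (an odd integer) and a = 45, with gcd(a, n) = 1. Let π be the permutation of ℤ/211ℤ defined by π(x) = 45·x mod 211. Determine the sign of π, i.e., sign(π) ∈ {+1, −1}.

+1

Orbit of 37 under x↦45x: [37, 188, 20, 56, 199, 93, 176]… (length divides ord_211(45)).
π_45 has 3 disjoint cycles with lengths [105, 105, 1] on {0,…,210}.
Σ(ℓ_i−1) = 211−3 = 208; sign = (−1)^208 = +1.
Via Zolotarev, sign(π_{45}) = (45|211) = +1.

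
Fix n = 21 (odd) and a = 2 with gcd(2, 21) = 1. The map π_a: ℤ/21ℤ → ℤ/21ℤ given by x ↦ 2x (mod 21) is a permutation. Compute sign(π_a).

Trace 11: π^k(11) = [11, 1, 2, 4, 8, 16] for k=0..5.
π_2 has 6 disjoint cycles with lengths [6, 6, 3, 3, 2, 1] on {0,…,20}.
n − c = 21 − 6 = 15; sign = (−1)^15 = -1.

-1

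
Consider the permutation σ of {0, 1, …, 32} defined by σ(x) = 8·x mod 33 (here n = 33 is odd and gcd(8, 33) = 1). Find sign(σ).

Trace 32: π^k(32) = [32, 25, 2, 16, 29, 1, 8] for k=0..6.
Cycle lengths of π_8 on ℤ/33ℤ: [10, 10, 10, 2, 1]; 5 cycles in total.
5 cycles on 33: each ℓ→(−1)^(ℓ−1), product (−1)^28 = +1.
Check: (8/33) = +1 by Zolotarev.

+1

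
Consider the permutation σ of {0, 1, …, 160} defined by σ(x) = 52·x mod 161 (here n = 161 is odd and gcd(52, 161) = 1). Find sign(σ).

Start at x=26: 26 → 64 → 108 → 142 → 139 → 144 → 82 → … (one orbit).
Cycle lengths of π_52 on ℤ/161ℤ: [66, 66, 11, 11, 6, 1]; 6 cycles in total.
161 − 6 = 155 transpositions; sign(π) = (−1)^155 = -1.
The Jacobi symbol (52|161) = -1 (Zolotarev) agrees.

-1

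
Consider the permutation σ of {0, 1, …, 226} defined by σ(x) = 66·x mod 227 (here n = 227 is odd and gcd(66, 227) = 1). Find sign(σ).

Orbit of 198 under x↦66x: [198, 129, 115, 99, 178, 171, 163]… (length divides ord_227(66)).
Cycle lengths of π_66 on ℤ/227ℤ: [226, 1]; 2 cycles in total.
2 cycles on 227: each ℓ→(−1)^(ℓ−1), product (−1)^225 = -1.
(66|227)_J = -1 (Zolotarev's lemma cross-check).

-1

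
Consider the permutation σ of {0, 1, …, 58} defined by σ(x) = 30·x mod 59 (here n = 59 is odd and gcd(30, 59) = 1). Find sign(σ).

-1

Orbit of 27 under x↦30x: [27, 43, 51, 55, 57, 58, 29]… (length divides ord_59(30)).
Cycle type of π: 58 + 1; total 2 cycles.
Σ(ℓ_i−1) = 59−2 = 57; sign = (−1)^57 = -1.
Via Zolotarev, sign(π_{30}) = (30|59) = -1.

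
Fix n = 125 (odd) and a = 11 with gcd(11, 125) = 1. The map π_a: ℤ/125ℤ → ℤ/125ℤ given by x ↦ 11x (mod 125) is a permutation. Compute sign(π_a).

+1

Orbit of 41 under x↦11x: [41, 76, 86, 71, 31, 91, 1]… (length divides ord_125(11)).
Cycle type of π: 25×4 + 5×4 + 1×5; total 13 cycles.
125 − 13 = 112 transpositions; sign(π) = (−1)^112 = +1.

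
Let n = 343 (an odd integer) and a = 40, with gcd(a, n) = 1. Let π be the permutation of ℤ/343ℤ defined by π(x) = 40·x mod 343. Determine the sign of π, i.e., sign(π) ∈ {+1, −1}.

Trace 327: π^k(327) = [327, 46, 125, 198, 31, 211, 208] for k=0..6.
Decompose π into cycles: lengths [294, 42, 6, 1] (4 cycles, including the fixed point 0).
With 4 cycles on 343 points, sign = (−1)^{343−4} = -1.
The Jacobi symbol (40|343) = -1 (Zolotarev) agrees.

-1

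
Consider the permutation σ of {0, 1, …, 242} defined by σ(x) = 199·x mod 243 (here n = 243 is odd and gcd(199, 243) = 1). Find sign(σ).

+1

Orbit of 127 under x↦199x: [127, 1, 199, 235, 109, 64, 100]… (length divides ord_243(199)).
π_199 has 27 disjoint cycles with lengths [27, 27, 27, 27, 27, 27, 9, 9, 9, 9, 9, 9, 3, 3, 3, 3, 3, 3, 1, 1, 1, 1, 1, 1, 1, 1, 1] on {0,…,242}.
sign(π) = (−1)^{n − #cycles} = (−1)^{243−27} = (−1)^216 = +1.
Zolotarev: (199|243) = +1, matching the cycle-count sign.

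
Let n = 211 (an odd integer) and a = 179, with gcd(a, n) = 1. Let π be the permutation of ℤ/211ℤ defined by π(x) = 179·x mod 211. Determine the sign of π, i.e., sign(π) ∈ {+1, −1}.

+1

Start at x=73: 73 → 196 → 58 → 43 → 101 → 144 → 34 → … (one orbit).
π_179 has 11 disjoint cycles with lengths [21, 21, 21, 21, 21, 21, 21, 21, 21, 21, 1] on {0,…,210}.
211 − 11 = 200 transpositions; sign(π) = (−1)^200 = +1.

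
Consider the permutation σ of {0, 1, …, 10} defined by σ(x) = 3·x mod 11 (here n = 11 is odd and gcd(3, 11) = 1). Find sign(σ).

+1

Trace 5: π^k(5) = [5, 4, 1, 3, 9] for k=0..4.
Cycle lengths of π_3 on ℤ/11ℤ: [5, 5, 1]; 3 cycles in total.
n − c = 11 − 3 = 8; sign = (−1)^8 = +1.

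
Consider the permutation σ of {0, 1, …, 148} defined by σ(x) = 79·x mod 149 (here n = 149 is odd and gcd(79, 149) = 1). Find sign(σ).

-1

Start at x=8: 8 → 36 → 13 → 133 → 77 → 123 → 32 → … (one orbit).
2 cycles of lengths [148, 1].
2 cycles on 149: each ℓ→(−1)^(ℓ−1), product (−1)^147 = -1.
Check: (79/149) = -1 by Zolotarev.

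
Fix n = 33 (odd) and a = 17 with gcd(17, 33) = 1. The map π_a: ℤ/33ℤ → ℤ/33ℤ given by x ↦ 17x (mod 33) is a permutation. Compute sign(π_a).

+1

Start at x=31: 31 → 32 → 16 → 8 → 4 → 2 → 1 → … (one orbit).
Cycle type of π: 10×3 + 2 + 1; total 5 cycles.
With 5 cycles on 33 points, sign = (−1)^{33−5} = +1.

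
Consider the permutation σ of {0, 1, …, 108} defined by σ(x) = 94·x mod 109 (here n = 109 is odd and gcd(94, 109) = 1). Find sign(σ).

+1

Start at x=12: 12 → 38 → 84 → 48 → 43 → 9 → 83 → … (one orbit).
Cycle lengths of π_94 on ℤ/109ℤ: [54, 54, 1]; 3 cycles in total.
sign(π) = (−1)^{n − #cycles} = (−1)^{109−3} = (−1)^106 = +1.
Zolotarev: (94|109) = +1, matching the cycle-count sign.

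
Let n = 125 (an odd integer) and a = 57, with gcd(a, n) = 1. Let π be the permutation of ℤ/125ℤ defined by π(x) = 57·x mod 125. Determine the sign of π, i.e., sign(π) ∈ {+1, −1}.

Trace 68: π^k(68) = [68, 1, 57, 124] for k=0..3.
The orbit structure of x ↦ 57x mod 125: 32 orbits of sizes [4, 4, 4, 4, 4, 4, 4, 4, 4, 4, 4, 4, 4, 4, 4, 4, 4, 4, 4, 4, 4, 4, 4, 4, 4, 4, 4, 4, 4, 4, 4, 1].
sign(π) = (−1)^{n − #cycles} = (−1)^{125−32} = (−1)^93 = -1.
(57|125)_J = -1 (Zolotarev's lemma cross-check).

-1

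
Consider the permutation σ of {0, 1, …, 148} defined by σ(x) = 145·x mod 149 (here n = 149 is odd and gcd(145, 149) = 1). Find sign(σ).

+1

Trace 5: π^k(5) = [5, 129, 80, 127, 88, 95, 67] for k=0..6.
Decompose π into cycles: lengths [37, 37, 37, 37, 1] (5 cycles, including the fixed point 0).
Σ(ℓ_i−1) = 149−5 = 144; sign = (−1)^144 = +1.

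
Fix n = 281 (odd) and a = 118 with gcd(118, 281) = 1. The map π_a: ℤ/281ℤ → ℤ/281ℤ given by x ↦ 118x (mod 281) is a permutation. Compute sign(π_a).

Orbit of 162 under x↦118x: [162, 8, 101, 116, 200, 277, 90]… (length divides ord_281(118)).
Decompose π into cycles: lengths [70, 70, 70, 70, 1] (5 cycles, including the fixed point 0).
sign(π) = (−1)^{n − #cycles} = (−1)^{281−5} = (−1)^276 = +1.

+1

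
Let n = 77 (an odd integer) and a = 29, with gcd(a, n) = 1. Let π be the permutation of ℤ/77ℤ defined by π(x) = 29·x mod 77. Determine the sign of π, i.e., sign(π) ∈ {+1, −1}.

-1

Start at x=29: 29 → 71 → 57 → 36 → 43 → 15 → 50 → … (one orbit).
Cycle type of π: 10×7 + 1×7; total 14 cycles.
With 14 cycles on 77 points, sign = (−1)^{77−14} = -1.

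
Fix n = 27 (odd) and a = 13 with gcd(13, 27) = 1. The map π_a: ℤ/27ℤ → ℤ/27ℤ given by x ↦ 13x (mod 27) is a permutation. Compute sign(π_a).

Orbit of 16 under x↦13x: [16, 19, 4, 25, 1, 13, 7]… (length divides ord_27(13)).
Cycle type of π: 9×2 + 3×2 + 1×3; total 7 cycles.
n − c = 27 − 7 = 20; sign = (−1)^20 = +1.
(13|27)_J = +1 (Zolotarev's lemma cross-check).

+1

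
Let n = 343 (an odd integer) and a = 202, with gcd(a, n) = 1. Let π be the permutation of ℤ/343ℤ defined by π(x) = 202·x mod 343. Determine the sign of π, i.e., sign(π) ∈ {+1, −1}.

-1

Orbit of 99 under x↦202x: [99, 104, 85, 20, 267, 83, 302]… (length divides ord_343(202)).
π_202 has 10 disjoint cycles with lengths [98, 98, 98, 14, 14, 14, 2, 2, 2, 1] on {0,…,342}.
n − c = 343 − 10 = 333; sign = (−1)^333 = -1.
The Jacobi symbol (202|343) = -1 (Zolotarev) agrees.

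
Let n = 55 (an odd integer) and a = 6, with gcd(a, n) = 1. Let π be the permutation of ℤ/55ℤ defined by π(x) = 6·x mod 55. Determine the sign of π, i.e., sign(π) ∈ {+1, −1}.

-1

Orbit of 31 under x↦6x: [31, 21, 16, 41, 26, 46, 1]… (length divides ord_55(6)).
10 cycles of lengths [10, 10, 10, 10, 10, 1, 1, 1, 1, 1].
55 − 10 = 45 transpositions; sign(π) = (−1)^45 = -1.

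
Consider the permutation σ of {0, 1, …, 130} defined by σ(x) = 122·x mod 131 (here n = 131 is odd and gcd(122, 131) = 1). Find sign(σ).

-1

Start at x=74: 74 → 120 → 99 → 26 → 28 → 10 → 41 → … (one orbit).
Cycle type of π: 130 + 1; total 2 cycles.
n − c = 131 − 2 = 129; sign = (−1)^129 = -1.
Zolotarev: (122|131) = -1, matching the cycle-count sign.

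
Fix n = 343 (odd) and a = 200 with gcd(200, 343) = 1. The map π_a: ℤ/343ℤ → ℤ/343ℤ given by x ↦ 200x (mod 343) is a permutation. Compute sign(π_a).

+1

Trace 333: π^k(333) = [333, 58, 281, 291, 233, 295, 4] for k=0..6.
π_200 has 7 disjoint cycles with lengths [147, 147, 21, 21, 3, 3, 1] on {0,…,342}.
n − c = 343 − 7 = 336; sign = (−1)^336 = +1.
Via Zolotarev, sign(π_{200}) = (200|343) = +1.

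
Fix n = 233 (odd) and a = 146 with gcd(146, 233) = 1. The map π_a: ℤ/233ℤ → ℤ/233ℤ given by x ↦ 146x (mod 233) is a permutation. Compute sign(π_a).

-1

Orbit of 192 under x↦146x: [192, 72, 27, 214, 22, 183, 156]… (length divides ord_233(146)).
Decompose π into cycles: lengths [232, 1] (2 cycles, including the fixed point 0).
With 2 cycles on 233 points, sign = (−1)^{233−2} = -1.
The Jacobi symbol (146|233) = -1 (Zolotarev) agrees.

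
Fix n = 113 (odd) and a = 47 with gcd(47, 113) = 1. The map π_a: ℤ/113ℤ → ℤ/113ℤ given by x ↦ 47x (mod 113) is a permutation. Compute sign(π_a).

-1

Orbit of 10 under x↦47x: [10, 18, 55, 99, 20, 36, 110]… (length divides ord_113(47)).
Cycle lengths of π_47 on ℤ/113ℤ: [112, 1]; 2 cycles in total.
113 − 2 = 111 transpositions; sign(π) = (−1)^111 = -1.
(47|113)_J = -1 (Zolotarev's lemma cross-check).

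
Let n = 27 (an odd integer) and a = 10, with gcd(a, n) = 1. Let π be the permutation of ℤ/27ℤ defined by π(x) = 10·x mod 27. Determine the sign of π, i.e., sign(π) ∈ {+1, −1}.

Start at x=10: 10 → 19 → 1 → 10 (one orbit).
The orbit structure of x ↦ 10x mod 27: 15 orbits of sizes [3, 3, 3, 3, 3, 3, 1, 1, 1, 1, 1, 1, 1, 1, 1].
15 cycles on 27: each ℓ→(−1)^(ℓ−1), product (−1)^12 = +1.
(10|27)_J = +1 (Zolotarev's lemma cross-check).

+1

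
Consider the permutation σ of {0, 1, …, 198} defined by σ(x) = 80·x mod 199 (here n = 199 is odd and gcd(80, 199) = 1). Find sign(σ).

+1

Start at x=132: 132 → 13 → 45 → 18 → 47 → 178 → 111 → … (one orbit).
3 cycles of lengths [99, 99, 1].
199 − 3 = 196 transpositions; sign(π) = (−1)^196 = +1.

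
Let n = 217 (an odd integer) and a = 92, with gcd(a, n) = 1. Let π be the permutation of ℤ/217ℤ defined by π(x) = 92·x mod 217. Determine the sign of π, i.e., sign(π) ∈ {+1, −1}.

Orbit of 92 under x↦92x: [92, 1]… (length divides ord_217(92)).
Cycle type of π: 2×105 + 1×7; total 112 cycles.
sign(π) = (−1)^{n − #cycles} = (−1)^{217−112} = (−1)^105 = -1.
Via Zolotarev, sign(π_{92}) = (92|217) = -1.

-1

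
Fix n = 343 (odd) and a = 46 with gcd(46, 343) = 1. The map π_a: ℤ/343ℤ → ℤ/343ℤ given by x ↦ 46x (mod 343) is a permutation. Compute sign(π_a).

+1

Start at x=214: 214 → 240 → 64 → 200 → 282 → 281 → 235 → … (one orbit).
7 cycles of lengths [147, 147, 21, 21, 3, 3, 1].
With 7 cycles on 343 points, sign = (−1)^{343−7} = +1.
The Jacobi symbol (46|343) = +1 (Zolotarev) agrees.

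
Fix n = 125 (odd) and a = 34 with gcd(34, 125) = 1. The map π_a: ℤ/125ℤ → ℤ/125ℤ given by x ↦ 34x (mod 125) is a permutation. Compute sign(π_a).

+1

Start at x=4: 4 → 11 → 124 → 91 → 94 → 71 → 39 → … (one orbit).
Cycle lengths of π_34 on ℤ/125ℤ: [50, 50, 10, 10, 2, 2, 1]; 7 cycles in total.
125 − 7 = 118 transpositions; sign(π) = (−1)^118 = +1.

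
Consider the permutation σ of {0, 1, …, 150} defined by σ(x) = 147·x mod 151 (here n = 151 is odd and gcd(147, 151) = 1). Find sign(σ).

Trace 16: π^k(16) = [16, 87, 105, 33, 19, 75, 2] for k=0..6.
The orbit structure of x ↦ 147x mod 151: 6 orbits of sizes [30, 30, 30, 30, 30, 1].
Σ(ℓ_i−1) = 151−6 = 145; sign = (−1)^145 = -1.
Via Zolotarev, sign(π_{147}) = (147|151) = -1.

-1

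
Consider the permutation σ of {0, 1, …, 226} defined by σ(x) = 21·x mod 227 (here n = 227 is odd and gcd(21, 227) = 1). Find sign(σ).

+1

Start at x=188: 188 → 89 → 53 → 205 → 219 → 59 → 104 → … (one orbit).
3 cycles of lengths [113, 113, 1].
With 3 cycles on 227 points, sign = (−1)^{227−3} = +1.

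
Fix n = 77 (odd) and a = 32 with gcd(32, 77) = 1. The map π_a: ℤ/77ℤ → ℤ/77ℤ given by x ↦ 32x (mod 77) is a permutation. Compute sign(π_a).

Trace 32: π^k(32) = [32, 23, 43, 67, 65, 1] for k=0..5.
Decompose π into cycles: lengths [6, 6, 6, 6, 6, 6, 6, 6, 6, 6, 3, 3, 2, 2, 2, 2, 2, 1] (18 cycles, including the fixed point 0).
77 − 18 = 59 transpositions; sign(π) = (−1)^59 = -1.

-1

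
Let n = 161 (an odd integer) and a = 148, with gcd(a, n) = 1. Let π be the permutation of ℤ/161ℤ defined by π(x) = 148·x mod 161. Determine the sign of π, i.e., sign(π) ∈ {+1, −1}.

Start at x=64: 64 → 134 → 29 → 106 → 71 → 43 → 85 → … (one orbit).
Decompose π into cycles: lengths [22, 22, 22, 22, 22, 22, 22, 1, 1, 1, 1, 1, 1, 1] (14 cycles, including the fixed point 0).
161 − 14 = 147 transpositions; sign(π) = (−1)^147 = -1.
Zolotarev: (148|161) = -1, matching the cycle-count sign.

-1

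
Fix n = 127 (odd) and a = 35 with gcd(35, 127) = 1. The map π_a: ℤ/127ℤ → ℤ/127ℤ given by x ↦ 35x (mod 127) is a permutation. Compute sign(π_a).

+1

Orbit of 34 under x↦35x: [34, 47, 121, 44, 16, 52, 42]… (length divides ord_127(35)).
The orbit structure of x ↦ 35x mod 127: 3 orbits of sizes [63, 63, 1].
127 − 3 = 124 transpositions; sign(π) = (−1)^124 = +1.
Check: (35/127) = +1 by Zolotarev.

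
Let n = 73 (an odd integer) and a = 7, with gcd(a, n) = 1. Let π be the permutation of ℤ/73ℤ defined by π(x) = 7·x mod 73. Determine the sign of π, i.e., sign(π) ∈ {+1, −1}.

-1

Orbit of 10 under x↦7x: [10, 70, 52, 72, 66, 24, 22]… (length divides ord_73(7)).
4 cycles of lengths [24, 24, 24, 1].
With 4 cycles on 73 points, sign = (−1)^{73−4} = -1.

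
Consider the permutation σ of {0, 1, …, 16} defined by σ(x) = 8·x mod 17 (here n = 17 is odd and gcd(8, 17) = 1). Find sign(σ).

+1

Trace 2: π^k(2) = [2, 16, 9, 4, 15, 1, 8] for k=0..6.
Decompose π into cycles: lengths [8, 8, 1] (3 cycles, including the fixed point 0).
n − c = 17 − 3 = 14; sign = (−1)^14 = +1.
(8|17)_J = +1 (Zolotarev's lemma cross-check).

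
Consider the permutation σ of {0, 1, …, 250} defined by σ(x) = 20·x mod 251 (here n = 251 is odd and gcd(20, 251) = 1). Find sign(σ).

+1

Orbit of 20 under x↦20x: [20, 149, 219, 113, 1]… (length divides ord_251(20)).
51 cycles of lengths [5, 5, 5, 5, 5, 5, 5, 5, 5, 5, 5, 5, 5, 5, 5, 5, 5, 5, 5, 5, 5, 5, 5, 5, 5, 5, 5, 5, 5, 5, 5, 5, 5, 5, 5, 5, 5, 5, 5, 5, 5, 5, 5, 5, 5, 5, 5, 5, 5, 5, 1].
sign(π) = (−1)^{n − #cycles} = (−1)^{251−51} = (−1)^200 = +1.
The Jacobi symbol (20|251) = +1 (Zolotarev) agrees.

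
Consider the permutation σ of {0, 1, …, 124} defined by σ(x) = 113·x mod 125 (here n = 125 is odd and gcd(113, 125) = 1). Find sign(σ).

Orbit of 26 under x↦113x: [26, 63, 119, 72, 11, 118, 84]… (length divides ord_125(113)).
Decompose π into cycles: lengths [100, 20, 4, 1] (4 cycles, including the fixed point 0).
sign(π) = (−1)^{n − #cycles} = (−1)^{125−4} = (−1)^121 = -1.
(113|125)_J = -1 (Zolotarev's lemma cross-check).

-1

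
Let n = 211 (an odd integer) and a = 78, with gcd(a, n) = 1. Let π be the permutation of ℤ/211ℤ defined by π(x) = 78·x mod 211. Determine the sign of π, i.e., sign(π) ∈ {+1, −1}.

+1

Orbit of 14 under x↦78x: [14, 37, 143, 182, 59, 171, 45]… (length divides ord_211(78)).
The orbit structure of x ↦ 78x mod 211: 3 orbits of sizes [105, 105, 1].
3 cycles on 211: each ℓ→(−1)^(ℓ−1), product (−1)^208 = +1.
Check: (78/211) = +1 by Zolotarev.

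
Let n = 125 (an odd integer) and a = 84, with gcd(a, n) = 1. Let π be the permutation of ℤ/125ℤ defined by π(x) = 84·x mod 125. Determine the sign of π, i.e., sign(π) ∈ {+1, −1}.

+1

Orbit of 96 under x↦84x: [96, 64, 1, 84, 56, 79, 11]… (length divides ord_125(84)).
Cycle type of π: 50×2 + 10×2 + 2×2 + 1; total 7 cycles.
7 cycles on 125: each ℓ→(−1)^(ℓ−1), product (−1)^118 = +1.
Check: (84/125) = +1 by Zolotarev.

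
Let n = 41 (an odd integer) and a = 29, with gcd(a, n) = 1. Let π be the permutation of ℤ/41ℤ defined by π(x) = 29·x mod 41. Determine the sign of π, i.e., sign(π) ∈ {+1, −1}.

-1

Trace 30: π^k(30) = [30, 9, 15, 25, 28, 33, 14] for k=0..6.
π_29 has 2 disjoint cycles with lengths [40, 1] on {0,…,40}.
2 cycles on 41: each ℓ→(−1)^(ℓ−1), product (−1)^39 = -1.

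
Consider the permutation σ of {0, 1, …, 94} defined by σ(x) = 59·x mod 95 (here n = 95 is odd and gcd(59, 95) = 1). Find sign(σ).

-1

Start at x=29: 29 → 1 → 59 → 61 → 84 → 16 → 89 → … (one orbit).
The orbit structure of x ↦ 59x mod 95: 8 orbits of sizes [18, 18, 18, 18, 18, 2, 2, 1].
sign(π) = (−1)^{n − #cycles} = (−1)^{95−8} = (−1)^87 = -1.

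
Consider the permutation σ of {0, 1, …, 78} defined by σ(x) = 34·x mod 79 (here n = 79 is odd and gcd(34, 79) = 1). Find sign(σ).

-1

Orbit of 32 under x↦34x: [32, 61, 20, 48, 52, 30, 72]… (length divides ord_79(34)).
Decompose π into cycles: lengths [78, 1] (2 cycles, including the fixed point 0).
79 − 2 = 77 transpositions; sign(π) = (−1)^77 = -1.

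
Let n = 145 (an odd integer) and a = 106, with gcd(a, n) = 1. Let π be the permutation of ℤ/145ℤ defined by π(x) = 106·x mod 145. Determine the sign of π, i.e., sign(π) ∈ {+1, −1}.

Trace 56: π^k(56) = [56, 136, 61, 86, 126, 16, 101] for k=0..6.
The orbit structure of x ↦ 106x mod 145: 10 orbits of sizes [28, 28, 28, 28, 28, 1, 1, 1, 1, 1].
sign(π) = (−1)^{n − #cycles} = (−1)^{145−10} = (−1)^135 = -1.
The Jacobi symbol (106|145) = -1 (Zolotarev) agrees.

-1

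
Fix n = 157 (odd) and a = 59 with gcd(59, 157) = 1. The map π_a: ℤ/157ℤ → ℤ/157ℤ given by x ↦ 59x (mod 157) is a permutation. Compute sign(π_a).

Start at x=125: 125 → 153 → 78 → 49 → 65 → 67 → 28 → … (one orbit).
The orbit structure of x ↦ 59x mod 157: 4 orbits of sizes [52, 52, 52, 1].
n − c = 157 − 4 = 153; sign = (−1)^153 = -1.

-1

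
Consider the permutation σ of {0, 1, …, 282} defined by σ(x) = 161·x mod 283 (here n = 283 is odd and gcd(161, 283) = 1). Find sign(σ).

Start at x=16: 16 → 29 → 141 → 61 → 199 → 60 → 38 → … (one orbit).
Decompose π into cycles: lengths [47, 47, 47, 47, 47, 47, 1] (7 cycles, including the fixed point 0).
7 cycles on 283: each ℓ→(−1)^(ℓ−1), product (−1)^276 = +1.

+1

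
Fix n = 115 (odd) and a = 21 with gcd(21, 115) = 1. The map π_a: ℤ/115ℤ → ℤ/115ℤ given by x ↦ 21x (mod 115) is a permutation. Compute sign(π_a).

Start at x=76: 76 → 101 → 51 → 36 → 66 → 6 → 11 → … (one orbit).
Cycle lengths of π_21 on ℤ/115ℤ: [22, 22, 22, 22, 22, 1, 1, 1, 1, 1]; 10 cycles in total.
n − c = 115 − 10 = 105; sign = (−1)^105 = -1.
The Jacobi symbol (21|115) = -1 (Zolotarev) agrees.

-1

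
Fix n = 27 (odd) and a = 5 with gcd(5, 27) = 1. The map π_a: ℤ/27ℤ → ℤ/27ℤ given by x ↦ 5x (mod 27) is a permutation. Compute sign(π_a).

-1

Start at x=8: 8 → 13 → 11 → 1 → 5 → 25 → 17 → … (one orbit).
Decompose π into cycles: lengths [18, 6, 2, 1] (4 cycles, including the fixed point 0).
n − c = 27 − 4 = 23; sign = (−1)^23 = -1.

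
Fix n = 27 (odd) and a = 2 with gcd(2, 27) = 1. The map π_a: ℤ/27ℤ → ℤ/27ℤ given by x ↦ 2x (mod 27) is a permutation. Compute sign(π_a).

Orbit of 13 under x↦2x: [13, 26, 25, 23, 19, 11, 22]… (length divides ord_27(2)).
The orbit structure of x ↦ 2x mod 27: 4 orbits of sizes [18, 6, 2, 1].
sign(π) = (−1)^{n − #cycles} = (−1)^{27−4} = (−1)^23 = -1.

-1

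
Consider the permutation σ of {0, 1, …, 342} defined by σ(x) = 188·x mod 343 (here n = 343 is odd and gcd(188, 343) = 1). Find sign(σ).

-1

Orbit of 29 under x↦188x: [29, 307, 92, 146, 8, 132, 120]… (length divides ord_343(188)).
Cycle type of π: 98×3 + 14×3 + 2×3 + 1; total 10 cycles.
343 − 10 = 333 transpositions; sign(π) = (−1)^333 = -1.
(188|343)_J = -1 (Zolotarev's lemma cross-check).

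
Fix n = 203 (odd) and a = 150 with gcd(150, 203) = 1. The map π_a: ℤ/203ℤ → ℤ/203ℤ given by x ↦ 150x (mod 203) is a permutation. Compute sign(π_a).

-1

Orbit of 34 under x↦150x: [34, 25, 96, 190, 80, 23, 202]… (length divides ord_203(150)).
Cycle lengths of π_150 on ℤ/203ℤ: [42, 42, 42, 42, 14, 14, 6, 1]; 8 cycles in total.
n − c = 203 − 8 = 195; sign = (−1)^195 = -1.
(150|203)_J = -1 (Zolotarev's lemma cross-check).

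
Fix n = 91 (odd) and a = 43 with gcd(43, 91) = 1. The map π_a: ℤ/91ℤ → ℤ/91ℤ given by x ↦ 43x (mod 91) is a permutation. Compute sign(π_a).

Orbit of 43 under x↦43x: [43, 29, 64, 22, 36, 1]… (length divides ord_91(43)).
π_43 has 21 disjoint cycles with lengths [6, 6, 6, 6, 6, 6, 6, 6, 6, 6, 6, 6, 6, 6, 1, 1, 1, 1, 1, 1, 1] on {0,…,90}.
21 cycles on 91: each ℓ→(−1)^(ℓ−1), product (−1)^70 = +1.

+1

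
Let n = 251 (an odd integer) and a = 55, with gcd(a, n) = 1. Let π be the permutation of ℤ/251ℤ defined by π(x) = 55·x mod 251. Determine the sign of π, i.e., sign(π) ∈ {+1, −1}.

-1

Trace 63: π^k(63) = [63, 202, 66, 116, 105, 2, 110] for k=0..6.
Cycle lengths of π_55 on ℤ/251ℤ: [250, 1]; 2 cycles in total.
2 cycles on 251: each ℓ→(−1)^(ℓ−1), product (−1)^249 = -1.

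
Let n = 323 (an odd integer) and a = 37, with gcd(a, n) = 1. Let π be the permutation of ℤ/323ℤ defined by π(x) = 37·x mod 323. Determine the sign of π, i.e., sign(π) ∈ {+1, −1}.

+1

Trace 37: π^k(37) = [37, 77, 265, 115, 56, 134, 113] for k=0..6.
The orbit structure of x ↦ 37x mod 323: 29 orbits of sizes [16, 16, 16, 16, 16, 16, 16, 16, 16, 16, 16, 16, 16, 16, 16, 16, 16, 16, 16, 2, 2, 2, 2, 2, 2, 2, 2, 2, 1].
n − c = 323 − 29 = 294; sign = (−1)^294 = +1.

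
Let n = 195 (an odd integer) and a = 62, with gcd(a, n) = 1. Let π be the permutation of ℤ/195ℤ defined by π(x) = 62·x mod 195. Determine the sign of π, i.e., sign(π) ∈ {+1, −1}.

Start at x=62: 62 → 139 → 38 → 16 → 17 → 79 → 23 → … (one orbit).
Cycle type of π: 12×12 + 6×6 + 4×3 + 2 + 1; total 23 cycles.
195 − 23 = 172 transpositions; sign(π) = (−1)^172 = +1.
Check: (62/195) = +1 by Zolotarev.

+1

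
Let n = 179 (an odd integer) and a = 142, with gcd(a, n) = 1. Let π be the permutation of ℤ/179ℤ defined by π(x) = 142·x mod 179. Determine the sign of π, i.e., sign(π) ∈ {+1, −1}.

Trace 171: π^k(171) = [171, 117, 146, 147, 110, 47, 51] for k=0..6.
π_142 has 3 disjoint cycles with lengths [89, 89, 1] on {0,…,178}.
n − c = 179 − 3 = 176; sign = (−1)^176 = +1.
(142|179)_J = +1 (Zolotarev's lemma cross-check).

+1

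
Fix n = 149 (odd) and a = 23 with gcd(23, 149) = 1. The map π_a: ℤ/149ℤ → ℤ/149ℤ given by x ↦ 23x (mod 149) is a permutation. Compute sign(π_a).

Orbit of 9 under x↦23x: [9, 58, 142, 137, 22, 59, 16]… (length divides ord_149(23)).
Cycle type of π: 148 + 1; total 2 cycles.
149 − 2 = 147 transpositions; sign(π) = (−1)^147 = -1.

-1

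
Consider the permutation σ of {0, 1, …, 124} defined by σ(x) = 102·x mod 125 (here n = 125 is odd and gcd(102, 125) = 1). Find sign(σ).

-1

Start at x=41: 41 → 57 → 64 → 28 → 106 → 62 → 74 → … (one orbit).
The orbit structure of x ↦ 102x mod 125: 4 orbits of sizes [100, 20, 4, 1].
sign(π) = (−1)^{n − #cycles} = (−1)^{125−4} = (−1)^121 = -1.
Via Zolotarev, sign(π_{102}) = (102|125) = -1.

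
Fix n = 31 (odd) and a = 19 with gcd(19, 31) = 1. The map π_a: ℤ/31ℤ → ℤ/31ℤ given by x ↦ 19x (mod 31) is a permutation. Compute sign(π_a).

Trace 5: π^k(5) = [5, 2, 7, 9, 16, 25, 10] for k=0..6.
The orbit structure of x ↦ 19x mod 31: 3 orbits of sizes [15, 15, 1].
sign(π) = (−1)^{n − #cycles} = (−1)^{31−3} = (−1)^28 = +1.
Check: (19/31) = +1 by Zolotarev.

+1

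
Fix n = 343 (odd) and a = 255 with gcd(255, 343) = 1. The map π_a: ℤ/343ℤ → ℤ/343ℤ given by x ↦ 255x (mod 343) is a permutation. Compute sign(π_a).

-1

Trace 327: π^k(327) = [327, 36, 262, 268, 83, 242, 313] for k=0..6.
Decompose π into cycles: lengths [294, 42, 6, 1] (4 cycles, including the fixed point 0).
With 4 cycles on 343 points, sign = (−1)^{343−4} = -1.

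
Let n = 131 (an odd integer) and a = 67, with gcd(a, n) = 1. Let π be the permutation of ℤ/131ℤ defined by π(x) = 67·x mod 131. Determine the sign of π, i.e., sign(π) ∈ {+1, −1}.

Start at x=110: 110 → 34 → 51 → 11 → 82 → 123 → 119 → … (one orbit).
π_67 has 2 disjoint cycles with lengths [130, 1] on {0,…,130}.
Σ(ℓ_i−1) = 131−2 = 129; sign = (−1)^129 = -1.
Via Zolotarev, sign(π_{67}) = (67|131) = -1.

-1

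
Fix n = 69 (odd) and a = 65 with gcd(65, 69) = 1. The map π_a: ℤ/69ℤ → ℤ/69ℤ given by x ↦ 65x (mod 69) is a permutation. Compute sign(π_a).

Trace 31: π^k(31) = [31, 14, 13, 17, 1, 65, 16] for k=0..6.
Decompose π into cycles: lengths [22, 22, 22, 2, 1] (5 cycles, including the fixed point 0).
Σ(ℓ_i−1) = 69−5 = 64; sign = (−1)^64 = +1.
Via Zolotarev, sign(π_{65}) = (65|69) = +1.

+1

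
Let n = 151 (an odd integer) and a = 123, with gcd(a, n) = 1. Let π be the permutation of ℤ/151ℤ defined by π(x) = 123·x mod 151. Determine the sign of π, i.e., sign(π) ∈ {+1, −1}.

Start at x=125: 125 → 124 → 1 → 123 → 29 → 94 → 86 → … (one orbit).
π_123 has 7 disjoint cycles with lengths [25, 25, 25, 25, 25, 25, 1] on {0,…,150}.
sign(π) = (−1)^{n − #cycles} = (−1)^{151−7} = (−1)^144 = +1.
The Jacobi symbol (123|151) = +1 (Zolotarev) agrees.

+1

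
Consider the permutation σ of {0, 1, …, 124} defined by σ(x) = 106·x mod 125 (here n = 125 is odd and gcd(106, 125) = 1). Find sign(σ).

+1

Orbit of 76 under x↦106x: [76, 56, 61, 91, 21, 101, 81]… (length divides ord_125(106)).
Cycle lengths of π_106 on ℤ/125ℤ: [25, 25, 25, 25, 5, 5, 5, 5, 1, 1, 1, 1, 1]; 13 cycles in total.
sign(π) = (−1)^{n − #cycles} = (−1)^{125−13} = (−1)^112 = +1.
Check: (106/125) = +1 by Zolotarev.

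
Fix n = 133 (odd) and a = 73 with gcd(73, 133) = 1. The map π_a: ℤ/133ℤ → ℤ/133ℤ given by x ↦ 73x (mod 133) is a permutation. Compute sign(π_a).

-1

Orbit of 125 under x↦73x: [125, 81, 61, 64, 17, 44, 20]… (length divides ord_133(73)).
π_73 has 10 disjoint cycles with lengths [18, 18, 18, 18, 18, 18, 9, 9, 6, 1] on {0,…,132}.
n − c = 133 − 10 = 123; sign = (−1)^123 = -1.
The Jacobi symbol (73|133) = -1 (Zolotarev) agrees.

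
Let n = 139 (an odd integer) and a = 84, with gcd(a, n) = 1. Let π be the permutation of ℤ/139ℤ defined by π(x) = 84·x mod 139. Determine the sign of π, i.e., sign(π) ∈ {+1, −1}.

-1

Start at x=91: 91 → 138 → 55 → 33 → 131 → 23 → 125 → … (one orbit).
Cycle type of π: 46×3 + 1; total 4 cycles.
With 4 cycles on 139 points, sign = (−1)^{139−4} = -1.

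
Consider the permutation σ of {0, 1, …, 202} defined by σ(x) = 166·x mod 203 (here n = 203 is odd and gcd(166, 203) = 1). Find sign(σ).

+1

Trace 30: π^k(30) = [30, 108, 64, 68, 123, 118, 100] for k=0..6.
The orbit structure of x ↦ 166x mod 203: 5 orbits of sizes [84, 84, 28, 6, 1].
203 − 5 = 198 transpositions; sign(π) = (−1)^198 = +1.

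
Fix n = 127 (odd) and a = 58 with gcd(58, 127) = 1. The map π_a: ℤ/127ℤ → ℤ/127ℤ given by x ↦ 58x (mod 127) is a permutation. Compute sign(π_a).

Orbit of 71 under x↦58x: [71, 54, 84, 46, 1, 58, 62]… (length divides ord_127(58)).
2 cycles of lengths [126, 1].
2 cycles on 127: each ℓ→(−1)^(ℓ−1), product (−1)^125 = -1.
(58|127)_J = -1 (Zolotarev's lemma cross-check).

-1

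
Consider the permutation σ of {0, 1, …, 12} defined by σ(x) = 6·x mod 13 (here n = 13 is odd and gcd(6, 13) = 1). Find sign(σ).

-1

Orbit of 5 under x↦6x: [5, 4, 11, 1, 6, 10, 8]… (length divides ord_13(6)).
Cycle type of π: 12 + 1; total 2 cycles.
With 2 cycles on 13 points, sign = (−1)^{13−2} = -1.
(6|13)_J = -1 (Zolotarev's lemma cross-check).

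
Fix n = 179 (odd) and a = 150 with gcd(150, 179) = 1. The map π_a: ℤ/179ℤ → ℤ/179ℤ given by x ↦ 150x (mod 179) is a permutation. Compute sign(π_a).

-1

Start at x=49: 49 → 11 → 39 → 122 → 42 → 35 → 59 → … (one orbit).
Decompose π into cycles: lengths [178, 1] (2 cycles, including the fixed point 0).
n − c = 179 − 2 = 177; sign = (−1)^177 = -1.
Check: (150/179) = -1 by Zolotarev.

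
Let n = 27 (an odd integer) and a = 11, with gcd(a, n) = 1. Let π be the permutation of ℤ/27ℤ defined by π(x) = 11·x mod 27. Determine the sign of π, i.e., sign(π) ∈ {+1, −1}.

-1

Orbit of 25 under x↦11x: [25, 5, 1, 11, 13, 8, 7]… (length divides ord_27(11)).
Cycle type of π: 18 + 6 + 2 + 1; total 4 cycles.
With 4 cycles on 27 points, sign = (−1)^{27−4} = -1.
Zolotarev: (11|27) = -1, matching the cycle-count sign.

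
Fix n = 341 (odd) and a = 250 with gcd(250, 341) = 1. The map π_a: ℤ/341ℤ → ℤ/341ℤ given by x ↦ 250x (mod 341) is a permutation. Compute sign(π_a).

Orbit of 250 under x↦250x: [250, 97, 39, 202, 32, 157, 35]… (length divides ord_341(250)).
π_250 has 38 disjoint cycles with lengths [10, 10, 10, 10, 10, 10, 10, 10, 10, 10, 10, 10, 10, 10, 10, 10, 10, 10, 10, 10, 10, 10, 10, 10, 10, 10, 10, 10, 10, 10, 10, 5, 5, 5, 5, 5, 5, 1] on {0,…,340}.
Σ(ℓ_i−1) = 341−38 = 303; sign = (−1)^303 = -1.
The Jacobi symbol (250|341) = -1 (Zolotarev) agrees.

-1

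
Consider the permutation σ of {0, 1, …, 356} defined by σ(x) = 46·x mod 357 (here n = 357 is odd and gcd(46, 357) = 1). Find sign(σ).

-1

Orbit of 151 under x↦46x: [151, 163, 1, 46, 331, 232, 319]… (length divides ord_357(46)).
π_46 has 18 disjoint cycles with lengths [48, 48, 48, 48, 48, 48, 16, 16, 16, 3, 3, 3, 3, 3, 3, 1, 1, 1] on {0,…,356}.
18 cycles on 357: each ℓ→(−1)^(ℓ−1), product (−1)^339 = -1.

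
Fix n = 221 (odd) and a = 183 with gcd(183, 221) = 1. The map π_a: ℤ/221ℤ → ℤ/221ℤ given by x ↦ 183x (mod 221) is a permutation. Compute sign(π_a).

+1

Trace 157: π^k(157) = [157, 1, 183, 118] for k=0..3.
Cycle type of π: 4×52 + 1×13; total 65 cycles.
n − c = 221 − 65 = 156; sign = (−1)^156 = +1.
Zolotarev: (183|221) = +1, matching the cycle-count sign.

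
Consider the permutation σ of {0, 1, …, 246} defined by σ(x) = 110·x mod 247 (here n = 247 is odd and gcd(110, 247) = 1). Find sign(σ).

+1

Orbit of 16 under x↦110x: [16, 31, 199, 154, 144, 32, 62]… (length divides ord_247(110)).
9 cycles of lengths [36, 36, 36, 36, 36, 36, 18, 12, 1].
n − c = 247 − 9 = 238; sign = (−1)^238 = +1.
(110|247)_J = +1 (Zolotarev's lemma cross-check).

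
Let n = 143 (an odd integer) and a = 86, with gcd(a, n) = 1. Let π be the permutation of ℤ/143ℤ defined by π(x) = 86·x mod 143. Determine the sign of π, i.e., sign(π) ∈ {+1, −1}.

-1

Orbit of 53 under x↦86x: [53, 125, 25, 5, 1, 86, 103]… (length divides ord_143(86)).
Cycle lengths of π_86 on ℤ/143ℤ: [20, 20, 20, 20, 20, 20, 5, 5, 4, 4, 4, 1]; 12 cycles in total.
Σ(ℓ_i−1) = 143−12 = 131; sign = (−1)^131 = -1.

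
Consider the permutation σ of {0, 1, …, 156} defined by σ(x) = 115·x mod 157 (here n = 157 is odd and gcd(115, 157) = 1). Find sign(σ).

+1

Start at x=71: 71 → 1 → 115 → 37 → 16 → 113 → 121 → … (one orbit).
Cycle type of π: 39×4 + 1; total 5 cycles.
5 cycles on 157: each ℓ→(−1)^(ℓ−1), product (−1)^152 = +1.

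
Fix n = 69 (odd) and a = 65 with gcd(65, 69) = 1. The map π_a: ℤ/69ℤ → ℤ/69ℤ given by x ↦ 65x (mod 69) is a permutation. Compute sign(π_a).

Trace 5: π^k(5) = [5, 49, 11, 25, 38, 55, 56] for k=0..6.
Decompose π into cycles: lengths [22, 22, 22, 2, 1] (5 cycles, including the fixed point 0).
5 cycles on 69: each ℓ→(−1)^(ℓ−1), product (−1)^64 = +1.
(65|69)_J = +1 (Zolotarev's lemma cross-check).

+1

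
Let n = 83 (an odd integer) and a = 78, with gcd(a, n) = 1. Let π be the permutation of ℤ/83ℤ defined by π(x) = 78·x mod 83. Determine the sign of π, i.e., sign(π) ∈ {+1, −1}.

Orbit of 69 under x↦78x: [69, 70, 65, 7, 48, 9, 38]… (length divides ord_83(78)).
Cycle type of π: 41×2 + 1; total 3 cycles.
With 3 cycles on 83 points, sign = (−1)^{83−3} = +1.
Zolotarev: (78|83) = +1, matching the cycle-count sign.

+1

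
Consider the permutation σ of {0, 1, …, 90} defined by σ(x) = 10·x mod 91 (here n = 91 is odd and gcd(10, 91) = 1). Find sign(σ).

-1

Orbit of 9 under x↦10x: [9, 90, 81, 82, 1, 10]… (length divides ord_91(10)).
π_10 has 16 disjoint cycles with lengths [6, 6, 6, 6, 6, 6, 6, 6, 6, 6, 6, 6, 6, 6, 6, 1] on {0,…,90}.
sign(π) = (−1)^{n − #cycles} = (−1)^{91−16} = (−1)^75 = -1.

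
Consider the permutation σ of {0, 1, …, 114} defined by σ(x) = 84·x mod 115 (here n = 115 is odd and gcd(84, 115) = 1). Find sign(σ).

Start at x=6: 6 → 44 → 16 → 79 → 81 → 19 → 101 → … (one orbit).
Decompose π into cycles: lengths [22, 22, 22, 22, 22, 2, 2, 1] (8 cycles, including the fixed point 0).
With 8 cycles on 115 points, sign = (−1)^{115−8} = -1.
The Jacobi symbol (84|115) = -1 (Zolotarev) agrees.

-1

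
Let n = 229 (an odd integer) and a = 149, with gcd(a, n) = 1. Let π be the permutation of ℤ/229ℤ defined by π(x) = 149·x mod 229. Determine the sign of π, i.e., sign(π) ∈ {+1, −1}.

+1

Start at x=165: 165 → 82 → 81 → 161 → 173 → 129 → 214 → … (one orbit).
Cycle lengths of π_149 on ℤ/229ℤ: [57, 57, 57, 57, 1]; 5 cycles in total.
With 5 cycles on 229 points, sign = (−1)^{229−5} = +1.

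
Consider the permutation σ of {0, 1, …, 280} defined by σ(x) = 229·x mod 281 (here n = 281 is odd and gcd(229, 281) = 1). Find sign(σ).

-1

Orbit of 154 under x↦229x: [154, 141, 255, 228, 227, 279, 104]… (length divides ord_281(229)).
Cycle type of π: 280 + 1; total 2 cycles.
2 cycles on 281: each ℓ→(−1)^(ℓ−1), product (−1)^279 = -1.
The Jacobi symbol (229|281) = -1 (Zolotarev) agrees.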